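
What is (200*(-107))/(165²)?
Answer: -856/1089 ≈ -0.78604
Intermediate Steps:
(200*(-107))/(165²) = -21400/27225 = -21400*1/27225 = -856/1089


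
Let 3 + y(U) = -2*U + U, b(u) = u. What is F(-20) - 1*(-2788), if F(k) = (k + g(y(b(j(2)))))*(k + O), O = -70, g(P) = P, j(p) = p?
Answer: 5038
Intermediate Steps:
y(U) = -3 - U (y(U) = -3 + (-2*U + U) = -3 - U)
F(k) = (-70 + k)*(-5 + k) (F(k) = (k + (-3 - 1*2))*(k - 70) = (k + (-3 - 2))*(-70 + k) = (k - 5)*(-70 + k) = (-5 + k)*(-70 + k) = (-70 + k)*(-5 + k))
F(-20) - 1*(-2788) = (350 + (-20)**2 - 75*(-20)) - 1*(-2788) = (350 + 400 + 1500) + 2788 = 2250 + 2788 = 5038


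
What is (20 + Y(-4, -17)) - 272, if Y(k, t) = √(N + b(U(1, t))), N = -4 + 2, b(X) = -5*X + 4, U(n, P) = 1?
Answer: -252 + I*√3 ≈ -252.0 + 1.732*I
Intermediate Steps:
b(X) = 4 - 5*X
N = -2
Y(k, t) = I*√3 (Y(k, t) = √(-2 + (4 - 5*1)) = √(-2 + (4 - 5)) = √(-2 - 1) = √(-3) = I*√3)
(20 + Y(-4, -17)) - 272 = (20 + I*√3) - 272 = -252 + I*√3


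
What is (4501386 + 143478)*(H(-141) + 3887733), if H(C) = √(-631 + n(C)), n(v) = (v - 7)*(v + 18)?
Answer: 18057991053312 + 4644864*√17573 ≈ 1.8059e+13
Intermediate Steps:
n(v) = (-7 + v)*(18 + v)
H(C) = √(-757 + C² + 11*C) (H(C) = √(-631 + (-126 + C² + 11*C)) = √(-757 + C² + 11*C))
(4501386 + 143478)*(H(-141) + 3887733) = (4501386 + 143478)*(√(-757 + (-141)² + 11*(-141)) + 3887733) = 4644864*(√(-757 + 19881 - 1551) + 3887733) = 4644864*(√17573 + 3887733) = 4644864*(3887733 + √17573) = 18057991053312 + 4644864*√17573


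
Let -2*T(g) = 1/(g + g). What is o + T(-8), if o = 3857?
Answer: 123425/32 ≈ 3857.0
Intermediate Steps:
T(g) = -1/(4*g) (T(g) = -1/(2*(g + g)) = -1/(2*g)/2 = -1/(4*g))
o + T(-8) = 3857 - 1/4/(-8) = 3857 - 1/4*(-1/8) = 3857 + 1/32 = 123425/32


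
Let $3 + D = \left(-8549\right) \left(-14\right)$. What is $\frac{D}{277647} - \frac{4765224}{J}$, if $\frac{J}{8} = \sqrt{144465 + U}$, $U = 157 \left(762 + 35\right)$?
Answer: $\frac{119683}{277647} - \frac{595653 \sqrt{269594}}{269594} \approx -1146.8$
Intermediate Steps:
$U = 125129$ ($U = 157 \cdot 797 = 125129$)
$D = 119683$ ($D = -3 - -119686 = -3 + 119686 = 119683$)
$J = 8 \sqrt{269594}$ ($J = 8 \sqrt{144465 + 125129} = 8 \sqrt{269594} \approx 4153.8$)
$\frac{D}{277647} - \frac{4765224}{J} = \frac{119683}{277647} - \frac{4765224}{8 \sqrt{269594}} = 119683 \cdot \frac{1}{277647} - 4765224 \frac{\sqrt{269594}}{2156752} = \frac{119683}{277647} - \frac{595653 \sqrt{269594}}{269594}$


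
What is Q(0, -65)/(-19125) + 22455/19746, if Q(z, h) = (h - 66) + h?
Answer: 48146899/41960250 ≈ 1.1474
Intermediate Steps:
Q(z, h) = -66 + 2*h (Q(z, h) = (-66 + h) + h = -66 + 2*h)
Q(0, -65)/(-19125) + 22455/19746 = (-66 + 2*(-65))/(-19125) + 22455/19746 = (-66 - 130)*(-1/19125) + 22455*(1/19746) = -196*(-1/19125) + 2495/2194 = 196/19125 + 2495/2194 = 48146899/41960250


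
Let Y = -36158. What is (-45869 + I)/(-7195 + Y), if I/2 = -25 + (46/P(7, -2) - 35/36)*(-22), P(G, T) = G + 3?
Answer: 2073538/1950885 ≈ 1.0629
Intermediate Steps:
P(G, T) = 3 + G
I = -9433/45 (I = 2*(-25 + (46/(3 + 7) - 35/36)*(-22)) = 2*(-25 + (46/10 - 35*1/36)*(-22)) = 2*(-25 + (46*(⅒) - 35/36)*(-22)) = 2*(-25 + (23/5 - 35/36)*(-22)) = 2*(-25 + (653/180)*(-22)) = 2*(-25 - 7183/90) = 2*(-9433/90) = -9433/45 ≈ -209.62)
(-45869 + I)/(-7195 + Y) = (-45869 - 9433/45)/(-7195 - 36158) = -2073538/45/(-43353) = -2073538/45*(-1/43353) = 2073538/1950885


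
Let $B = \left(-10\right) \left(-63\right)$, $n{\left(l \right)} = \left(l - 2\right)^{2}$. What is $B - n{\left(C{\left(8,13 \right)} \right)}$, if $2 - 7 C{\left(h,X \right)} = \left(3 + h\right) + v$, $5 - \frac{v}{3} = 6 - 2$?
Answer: $\frac{30194}{49} \approx 616.2$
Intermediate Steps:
$v = 3$ ($v = 15 - 3 \left(6 - 2\right) = 15 - 12 = 3$)
$C{\left(h,X \right)} = - \frac{4}{7} - \frac{h}{7}$ ($C{\left(h,X \right)} = \frac{2}{7} - \frac{\left(3 + h\right) + 3}{7} = \frac{2}{7} - \frac{6 + h}{7} = \frac{2}{7} - \left(\frac{6}{7} + \frac{h}{7}\right) = - \frac{4}{7} - \frac{h}{7}$)
$n{\left(l \right)} = \left(-2 + l\right)^{2}$
$B = 630$
$B - n{\left(C{\left(8,13 \right)} \right)} = 630 - \left(-2 - \frac{12}{7}\right)^{2} = 630 - \left(- \frac{26}{7}\right)^{2} = 630 - \frac{676}{49} = \frac{30194}{49}$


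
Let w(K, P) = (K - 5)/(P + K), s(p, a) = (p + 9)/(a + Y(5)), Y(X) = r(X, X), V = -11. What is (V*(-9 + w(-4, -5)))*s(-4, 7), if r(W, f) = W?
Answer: 110/3 ≈ 36.667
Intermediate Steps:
Y(X) = X
s(p, a) = (9 + p)/(5 + a) (s(p, a) = (p + 9)/(a + 5) = (9 + p)/(5 + a))
w(K, P) = (-5 + K)/(K + P)
(V*(-9 + w(-4, -5)))*s(-4, 7) = (-11*(-9 + (-5 - 4)/(-4 - 5)))*((9 - 4)/(5 + 7)) = (-11*(-9 - 9/(-9)))*(5/12) = (-11*(-9 - ⅑*(-9)))*((1/12)*5) = -11*(-9 + 1)*(5/12) = -11*(-8)*(5/12) = 88*(5/12) = 110/3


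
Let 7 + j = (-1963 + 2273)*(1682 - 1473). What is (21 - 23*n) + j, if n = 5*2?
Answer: 64574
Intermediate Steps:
n = 10
j = 64783 (j = -7 + (-1963 + 2273)*(1682 - 1473) = -7 + 310*209 = -7 + 64790 = 64783)
(21 - 23*n) + j = (21 - 23*10) + 64783 = (21 - 230) + 64783 = -209 + 64783 = 64574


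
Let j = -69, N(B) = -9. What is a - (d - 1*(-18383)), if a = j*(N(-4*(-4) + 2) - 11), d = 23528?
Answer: -40531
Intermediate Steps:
a = 1380 (a = -69*(-9 - 11) = -69*(-20) = 1380)
a - (d - 1*(-18383)) = 1380 - (23528 - 1*(-18383)) = 1380 - (23528 + 18383) = 1380 - 1*41911 = 1380 - 41911 = -40531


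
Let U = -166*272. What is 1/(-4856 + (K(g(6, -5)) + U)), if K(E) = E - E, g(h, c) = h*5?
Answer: -1/50008 ≈ -1.9997e-5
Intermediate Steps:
g(h, c) = 5*h
K(E) = 0
U = -45152
1/(-4856 + (K(g(6, -5)) + U)) = 1/(-4856 + (0 - 45152)) = 1/(-4856 - 45152) = 1/(-50008) = -1/50008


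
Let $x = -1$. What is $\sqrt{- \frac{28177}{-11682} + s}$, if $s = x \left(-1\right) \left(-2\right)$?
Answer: $\frac{\sqrt{6247274}}{3894} \approx 0.64187$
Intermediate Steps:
$s = -2$ ($s = \left(-1\right) \left(-1\right) \left(-2\right) = 1 \left(-2\right) = -2$)
$\sqrt{- \frac{28177}{-11682} + s} = \sqrt{- \frac{28177}{-11682} - 2} = \sqrt{\left(-28177\right) \left(- \frac{1}{11682}\right) - 2} = \sqrt{\frac{28177}{11682} - 2} = \sqrt{\frac{4813}{11682}} = \frac{\sqrt{6247274}}{3894}$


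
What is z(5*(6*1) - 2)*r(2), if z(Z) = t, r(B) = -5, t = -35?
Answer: 175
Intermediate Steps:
z(Z) = -35
z(5*(6*1) - 2)*r(2) = -35*(-5) = 175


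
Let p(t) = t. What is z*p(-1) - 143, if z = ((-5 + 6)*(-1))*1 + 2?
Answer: -144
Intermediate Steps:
z = 1 (z = (1*(-1))*1 + 2 = -1*1 + 2 = -1 + 2 = 1)
z*p(-1) - 143 = 1*(-1) - 143 = -1 - 143 = -144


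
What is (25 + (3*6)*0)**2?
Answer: 625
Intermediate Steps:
(25 + (3*6)*0)**2 = (25 + 18*0)**2 = (25 + 0)**2 = 25**2 = 625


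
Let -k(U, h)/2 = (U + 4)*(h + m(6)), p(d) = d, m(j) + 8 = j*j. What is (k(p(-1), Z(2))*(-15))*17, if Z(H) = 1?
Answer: 44370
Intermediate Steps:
m(j) = -8 + j² (m(j) = -8 + j*j = -8 + j²)
k(U, h) = -2*(4 + U)*(28 + h) (k(U, h) = -2*(U + 4)*(h + (-8 + 6²)) = -2*(4 + U)*(h + (-8 + 36)) = -2*(4 + U)*(h + 28) = -2*(4 + U)*(28 + h))
(k(p(-1), Z(2))*(-15))*17 = ((-224 - 56*(-1) - 8*1 - 2*(-1)*1)*(-15))*17 = ((-224 + 56 - 8 + 2)*(-15))*17 = -174*(-15)*17 = 2610*17 = 44370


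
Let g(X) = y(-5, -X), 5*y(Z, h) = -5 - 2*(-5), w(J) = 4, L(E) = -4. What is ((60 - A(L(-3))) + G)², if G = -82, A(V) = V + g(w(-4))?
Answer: 361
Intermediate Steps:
y(Z, h) = 1 (y(Z, h) = (-5 - 2*(-5))/5 = (-5 + 10)/5 = (⅕)*5 = 1)
g(X) = 1
A(V) = 1 + V (A(V) = V + 1 = 1 + V)
((60 - A(L(-3))) + G)² = ((60 - (1 - 4)) - 82)² = ((60 - 1*(-3)) - 82)² = ((60 + 3) - 82)² = (63 - 82)² = (-19)² = 361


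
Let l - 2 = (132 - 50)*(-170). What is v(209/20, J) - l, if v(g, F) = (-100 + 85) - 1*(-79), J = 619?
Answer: 14002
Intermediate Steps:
v(g, F) = 64 (v(g, F) = -15 + 79 = 64)
l = -13938 (l = 2 + (132 - 50)*(-170) = 2 + 82*(-170) = 2 - 13940 = -13938)
v(209/20, J) - l = 64 - 1*(-13938) = 64 + 13938 = 14002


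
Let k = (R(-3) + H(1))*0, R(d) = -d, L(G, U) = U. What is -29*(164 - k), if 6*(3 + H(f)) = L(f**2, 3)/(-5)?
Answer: -4756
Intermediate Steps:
H(f) = -31/10 (H(f) = -3 + (3/(-5))/6 = -3 + (3*(-1/5))/6 = -3 + (1/6)*(-3/5) = -3 - 1/10 = -31/10)
k = 0 (k = (-1*(-3) - 31/10)*0 = (3 - 31/10)*0 = -1/10*0 = 0)
-29*(164 - k) = -29*(164 - 1*0) = -29*(164 + 0) = -29*164 = -4756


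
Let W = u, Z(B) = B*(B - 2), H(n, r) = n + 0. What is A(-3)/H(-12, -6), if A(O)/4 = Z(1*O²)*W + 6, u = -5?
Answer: 103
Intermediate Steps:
H(n, r) = n
Z(B) = B*(-2 + B)
W = -5
A(O) = 24 - 20*O²*(-2 + O²) (A(O) = 4*(((1*O²)*(-2 + 1*O²))*(-5) + 6) = 4*((O²*(-2 + O²))*(-5) + 6) = 4*(-5*O²*(-2 + O²) + 6) = 4*(6 - 5*O²*(-2 + O²)) = 24 - 20*O²*(-2 + O²))
A(-3)/H(-12, -6) = (24 - 20*(-3)⁴ + 40*(-3)²)/(-12) = (24 - 20*81 + 40*9)*(-1/12) = (24 - 1620 + 360)*(-1/12) = -1236*(-1/12) = 103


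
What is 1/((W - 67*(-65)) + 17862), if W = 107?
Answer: 1/22324 ≈ 4.4795e-5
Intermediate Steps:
1/((W - 67*(-65)) + 17862) = 1/((107 - 67*(-65)) + 17862) = 1/((107 + 4355) + 17862) = 1/(4462 + 17862) = 1/22324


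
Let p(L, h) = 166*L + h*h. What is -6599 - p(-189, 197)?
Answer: -14034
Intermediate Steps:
p(L, h) = h² + 166*L (p(L, h) = 166*L + h² = h² + 166*L)
-6599 - p(-189, 197) = -6599 - (197² + 166*(-189)) = -6599 - (38809 - 31374) = -6599 - 1*7435 = -6599 - 7435 = -14034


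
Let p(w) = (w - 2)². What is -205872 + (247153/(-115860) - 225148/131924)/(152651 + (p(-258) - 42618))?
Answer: -3249749026502296211/15785289044460 ≈ -2.0587e+5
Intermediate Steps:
p(w) = (-2 + w)²
-205872 + (247153/(-115860) - 225148/131924)/(152651 + (p(-258) - 42618)) = -205872 + (247153/(-115860) - 225148/131924)/(152651 + ((-2 - 258)² - 42618)) = -205872 + (247153*(-1/115860) - 225148*1/131924)/(152651 + ((-260)² - 42618)) = -205872 + (-247153/115860 - 1309/767)/(152651 + (67600 - 42618)) = -205872 - 341227091/(88864620*(152651 + 24982)) = -205872 - 341227091/88864620/177633 = -205872 - 341227091/88864620*1/177633 = -205872 - 341227091/15785289044460 = -3249749026502296211/15785289044460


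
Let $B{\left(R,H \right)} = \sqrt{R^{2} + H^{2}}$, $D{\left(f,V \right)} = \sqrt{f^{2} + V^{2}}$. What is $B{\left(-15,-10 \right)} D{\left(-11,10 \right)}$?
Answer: $65 \sqrt{17} \approx 268.0$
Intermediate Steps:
$D{\left(f,V \right)} = \sqrt{V^{2} + f^{2}}$
$B{\left(R,H \right)} = \sqrt{H^{2} + R^{2}}$
$B{\left(-15,-10 \right)} D{\left(-11,10 \right)} = \sqrt{\left(-10\right)^{2} + \left(-15\right)^{2}} \sqrt{10^{2} + \left(-11\right)^{2}} = \sqrt{100 + 225} \sqrt{100 + 121} = \sqrt{325} \sqrt{221} = 5 \sqrt{13} \sqrt{221} = 65 \sqrt{17}$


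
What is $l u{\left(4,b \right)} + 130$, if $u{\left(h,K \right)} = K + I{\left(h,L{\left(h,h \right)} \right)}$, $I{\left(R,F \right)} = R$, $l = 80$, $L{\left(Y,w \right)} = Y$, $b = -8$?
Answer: $-190$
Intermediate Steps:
$u{\left(h,K \right)} = K + h$
$l u{\left(4,b \right)} + 130 = 80 \left(-8 + 4\right) + 130 = 80 \left(-4\right) + 130 = -320 + 130 = -190$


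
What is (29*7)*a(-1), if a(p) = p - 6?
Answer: -1421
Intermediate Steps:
a(p) = -6 + p
(29*7)*a(-1) = (29*7)*(-6 - 1) = 203*(-7) = -1421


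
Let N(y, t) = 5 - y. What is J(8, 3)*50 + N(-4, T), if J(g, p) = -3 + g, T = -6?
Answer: 259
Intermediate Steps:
J(8, 3)*50 + N(-4, T) = (-3 + 8)*50 + (5 - 1*(-4)) = 5*50 + (5 + 4) = 250 + 9 = 259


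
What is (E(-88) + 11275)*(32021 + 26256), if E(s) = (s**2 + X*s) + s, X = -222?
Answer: 2241741359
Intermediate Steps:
E(s) = s**2 - 221*s (E(s) = (s**2 - 222*s) + s = s**2 - 221*s)
(E(-88) + 11275)*(32021 + 26256) = (-88*(-221 - 88) + 11275)*(32021 + 26256) = (-88*(-309) + 11275)*58277 = (27192 + 11275)*58277 = 38467*58277 = 2241741359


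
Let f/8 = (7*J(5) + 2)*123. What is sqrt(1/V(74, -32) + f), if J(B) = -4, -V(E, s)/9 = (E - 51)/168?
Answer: 2*I*sqrt(30452322)/69 ≈ 159.95*I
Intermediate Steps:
V(E, s) = 153/56 - 3*E/56 (V(E, s) = -9*(E - 51)/168 = -9*(-51 + E)/168 = -9*(-17/56 + E/168) = 153/56 - 3*E/56)
f = -25584 (f = 8*((7*(-4) + 2)*123) = 8*((-28 + 2)*123) = 8*(-26*123) = 8*(-3198) = -25584)
sqrt(1/V(74, -32) + f) = sqrt(1/(153/56 - 3/56*74) - 25584) = sqrt(1/(153/56 - 111/28) - 25584) = sqrt(1/(-69/56) - 25584) = sqrt(-56/69 - 25584) = sqrt(-1765352/69) = 2*I*sqrt(30452322)/69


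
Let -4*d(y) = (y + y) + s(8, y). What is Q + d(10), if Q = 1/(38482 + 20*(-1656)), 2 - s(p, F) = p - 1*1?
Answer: -40213/10724 ≈ -3.7498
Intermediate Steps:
s(p, F) = 3 - p (s(p, F) = 2 - (p - 1*1) = 2 - (p - 1) = 2 - (-1 + p) = 2 + (1 - p) = 3 - p)
d(y) = 5/4 - y/2 (d(y) = -((y + y) + (3 - 1*8))/4 = -(2*y + (3 - 8))/4 = -(2*y - 5)/4 = -(-5 + 2*y)/4 = 5/4 - y/2)
Q = 1/5362 (Q = 1/(38482 - 33120) = 1/5362 ≈ 0.00018650)
Q + d(10) = 1/5362 + (5/4 - ½*10) = 1/5362 + (5/4 - 5) = 1/5362 - 15/4 = -40213/10724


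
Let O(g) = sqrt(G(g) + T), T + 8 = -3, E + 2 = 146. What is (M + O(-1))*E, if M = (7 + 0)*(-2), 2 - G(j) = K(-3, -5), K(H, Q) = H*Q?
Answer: -2016 + 288*I*sqrt(6) ≈ -2016.0 + 705.45*I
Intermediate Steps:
E = 144 (E = -2 + 146 = 144)
G(j) = -13 (G(j) = 2 - (-3)*(-5) = 2 - 1*15 = 2 - 15 = -13)
T = -11 (T = -8 - 3 = -11)
O(g) = 2*I*sqrt(6) (O(g) = sqrt(-13 - 11) = sqrt(-24) = 2*I*sqrt(6))
M = -14 (M = 7*(-2) = -14)
(M + O(-1))*E = (-14 + 2*I*sqrt(6))*144 = -2016 + 288*I*sqrt(6)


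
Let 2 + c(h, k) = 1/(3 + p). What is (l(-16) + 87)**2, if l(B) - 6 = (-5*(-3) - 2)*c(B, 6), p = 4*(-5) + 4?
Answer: 4356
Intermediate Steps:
p = -16 (p = -20 + 4 = -16)
c(h, k) = -27/13 (c(h, k) = -2 + 1/(3 - 16) = -2 + 1/(-13) = -2 - 1/13 = -27/13)
l(B) = -21 (l(B) = 6 + (-5*(-3) - 2)*(-27/13) = 6 + (15 - 2)*(-27/13) = 6 + 13*(-27/13) = 6 - 27 = -21)
(l(-16) + 87)**2 = (-21 + 87)**2 = 66**2 = 4356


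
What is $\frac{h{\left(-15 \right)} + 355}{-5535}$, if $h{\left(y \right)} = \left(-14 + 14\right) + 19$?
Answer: $- \frac{374}{5535} \approx -0.06757$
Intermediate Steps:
$h{\left(y \right)} = 19$ ($h{\left(y \right)} = 0 + 19 = 19$)
$\frac{h{\left(-15 \right)} + 355}{-5535} = \frac{19 + 355}{-5535} = 374 \left(- \frac{1}{5535}\right) = - \frac{374}{5535}$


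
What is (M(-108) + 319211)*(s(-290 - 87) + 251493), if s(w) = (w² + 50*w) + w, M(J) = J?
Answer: 119470567685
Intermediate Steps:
s(w) = w² + 51*w
(M(-108) + 319211)*(s(-290 - 87) + 251493) = (-108 + 319211)*((-290 - 87)*(51 + (-290 - 87)) + 251493) = 319103*(-377*(51 - 377) + 251493) = 319103*(-377*(-326) + 251493) = 319103*(122902 + 251493) = 319103*374395 = 119470567685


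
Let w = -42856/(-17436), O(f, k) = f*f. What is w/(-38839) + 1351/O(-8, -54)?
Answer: 228722534855/10835148864 ≈ 21.109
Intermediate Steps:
O(f, k) = f**2
w = 10714/4359 (w = -42856*(-1/17436) = 10714/4359 ≈ 2.4579)
w/(-38839) + 1351/O(-8, -54) = (10714/4359)/(-38839) + 1351/((-8)**2) = (10714/4359)*(-1/38839) + 1351/64 = -10714/169299201 + 1351*(1/64) = -10714/169299201 + 1351/64 = 228722534855/10835148864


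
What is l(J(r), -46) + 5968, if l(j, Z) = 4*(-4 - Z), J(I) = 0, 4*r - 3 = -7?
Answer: 6136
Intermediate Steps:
r = -1 (r = 3/4 + (1/4)*(-7) = 3/4 - 7/4 = -1)
l(j, Z) = -16 - 4*Z
l(J(r), -46) + 5968 = (-16 - 4*(-46)) + 5968 = (-16 + 184) + 5968 = 168 + 5968 = 6136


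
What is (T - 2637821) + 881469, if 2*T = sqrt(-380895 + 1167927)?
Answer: -1756352 + 3*sqrt(21862) ≈ -1.7559e+6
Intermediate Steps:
T = 3*sqrt(21862) (T = sqrt(-380895 + 1167927)/2 = sqrt(787032)/2 = (6*sqrt(21862))/2 = 3*sqrt(21862) ≈ 443.57)
(T - 2637821) + 881469 = (3*sqrt(21862) - 2637821) + 881469 = (-2637821 + 3*sqrt(21862)) + 881469 = -1756352 + 3*sqrt(21862)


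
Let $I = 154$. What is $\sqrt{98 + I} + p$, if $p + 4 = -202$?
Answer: $-206 + 6 \sqrt{7} \approx -190.13$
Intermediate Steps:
$p = -206$ ($p = -4 - 202 = -206$)
$\sqrt{98 + I} + p = \sqrt{98 + 154} - 206 = \sqrt{252} - 206 = 6 \sqrt{7} - 206 = -206 + 6 \sqrt{7}$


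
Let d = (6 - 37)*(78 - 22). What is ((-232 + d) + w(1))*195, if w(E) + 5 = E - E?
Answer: -384735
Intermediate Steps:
d = -1736 (d = -31*56 = -1736)
w(E) = -5 (w(E) = -5 + (E - E) = -5 + 0 = -5)
((-232 + d) + w(1))*195 = ((-232 - 1736) - 5)*195 = (-1968 - 5)*195 = -1973*195 = -384735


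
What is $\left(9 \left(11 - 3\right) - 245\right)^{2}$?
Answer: $29929$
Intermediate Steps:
$\left(9 \left(11 - 3\right) - 245\right)^{2} = \left(9 \cdot 8 - 245\right)^{2} = \left(72 - 245\right)^{2} = \left(-173\right)^{2} = 29929$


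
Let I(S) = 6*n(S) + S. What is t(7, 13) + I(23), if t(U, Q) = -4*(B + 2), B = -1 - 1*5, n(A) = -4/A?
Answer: 873/23 ≈ 37.957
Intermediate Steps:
B = -6 (B = -1 - 5 = -6)
I(S) = S - 24/S (I(S) = 6*(-4/S) + S = -24/S + S = S - 24/S)
t(U, Q) = 16 (t(U, Q) = -4*(-6 + 2) = -4*(-4) = 16)
t(7, 13) + I(23) = 16 + (23 - 24/23) = 16 + 505/23 = 873/23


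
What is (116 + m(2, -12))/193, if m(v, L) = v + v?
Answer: 120/193 ≈ 0.62176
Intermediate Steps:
m(v, L) = 2*v
(116 + m(2, -12))/193 = (116 + 2*2)/193 = (116 + 4)/193 = (1/193)*120 = 120/193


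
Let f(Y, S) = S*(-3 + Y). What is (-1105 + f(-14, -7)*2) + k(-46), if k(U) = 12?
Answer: -855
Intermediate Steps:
(-1105 + f(-14, -7)*2) + k(-46) = (-1105 - 7*(-3 - 14)*2) + 12 = (-1105 - 7*(-17)*2) + 12 = (-1105 + 119*2) + 12 = (-1105 + 238) + 12 = -867 + 12 = -855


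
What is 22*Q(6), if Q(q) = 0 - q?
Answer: -132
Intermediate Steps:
Q(q) = -q
22*Q(6) = 22*(-1*6) = 22*(-6) = -132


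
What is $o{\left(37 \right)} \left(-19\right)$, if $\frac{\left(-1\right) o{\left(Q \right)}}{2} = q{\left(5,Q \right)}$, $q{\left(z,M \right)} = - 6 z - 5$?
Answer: $-1330$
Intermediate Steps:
$q{\left(z,M \right)} = -5 - 6 z$
$o{\left(Q \right)} = 70$ ($o{\left(Q \right)} = - 2 \left(-5 - 30\right) = \left(-2\right) \left(-35\right) = 70$)
$o{\left(37 \right)} \left(-19\right) = 70 \left(-19\right) = -1330$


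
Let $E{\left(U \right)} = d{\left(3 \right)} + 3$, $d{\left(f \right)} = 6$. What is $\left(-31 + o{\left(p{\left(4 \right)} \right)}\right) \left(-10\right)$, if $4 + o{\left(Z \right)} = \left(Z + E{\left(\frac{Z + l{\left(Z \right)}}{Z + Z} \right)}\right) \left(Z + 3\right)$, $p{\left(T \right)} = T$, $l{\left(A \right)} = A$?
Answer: $-560$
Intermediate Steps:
$E{\left(U \right)} = 9$ ($E{\left(U \right)} = 6 + 3 = 9$)
$o{\left(Z \right)} = -4 + \left(3 + Z\right) \left(9 + Z\right)$ ($o{\left(Z \right)} = -4 + \left(Z + 9\right) \left(Z + 3\right) = -4 + \left(9 + Z\right) \left(3 + Z\right) = -4 + \left(3 + Z\right) \left(9 + Z\right)$)
$\left(-31 + o{\left(p{\left(4 \right)} \right)}\right) \left(-10\right) = \left(-31 + \left(23 + 4^{2} + 12 \cdot 4\right)\right) \left(-10\right) = \left(-31 + \left(23 + 16 + 48\right)\right) \left(-10\right) = \left(-31 + 87\right) \left(-10\right) = 56 \left(-10\right) = -560$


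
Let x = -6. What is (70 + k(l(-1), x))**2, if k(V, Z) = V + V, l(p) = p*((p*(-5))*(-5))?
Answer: 14400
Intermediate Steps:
l(p) = 25*p**2 (l(p) = p*(-5*p*(-5)) = p*(25*p) = 25*p**2)
k(V, Z) = 2*V
(70 + k(l(-1), x))**2 = (70 + 2*(25*(-1)**2))**2 = (70 + 2*(25*1))**2 = (70 + 2*25)**2 = (70 + 50)**2 = 120**2 = 14400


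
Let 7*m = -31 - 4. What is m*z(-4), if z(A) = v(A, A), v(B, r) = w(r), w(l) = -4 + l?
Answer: 40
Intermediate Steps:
v(B, r) = -4 + r
z(A) = -4 + A
m = -5 (m = (-31 - 4)/7 = (⅐)*(-35) = -5)
m*z(-4) = -5*(-4 - 4) = -5*(-8) = 40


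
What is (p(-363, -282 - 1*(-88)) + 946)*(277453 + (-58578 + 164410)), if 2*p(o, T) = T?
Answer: 325408965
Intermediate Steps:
p(o, T) = T/2
(p(-363, -282 - 1*(-88)) + 946)*(277453 + (-58578 + 164410)) = ((-282 - 1*(-88))/2 + 946)*(277453 + (-58578 + 164410)) = ((-282 + 88)/2 + 946)*(277453 + 105832) = ((½)*(-194) + 946)*383285 = (-97 + 946)*383285 = 849*383285 = 325408965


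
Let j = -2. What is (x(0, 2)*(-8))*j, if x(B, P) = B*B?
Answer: 0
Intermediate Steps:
x(B, P) = B²
(x(0, 2)*(-8))*j = (0²*(-8))*(-2) = (0*(-8))*(-2) = 0*(-2) = 0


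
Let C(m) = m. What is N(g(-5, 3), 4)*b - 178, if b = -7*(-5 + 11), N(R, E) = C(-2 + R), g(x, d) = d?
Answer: -220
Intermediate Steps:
N(R, E) = -2 + R
b = -42 (b = -7*6 = -42)
N(g(-5, 3), 4)*b - 178 = (-2 + 3)*(-42) - 178 = 1*(-42) - 178 = -42 - 178 = -220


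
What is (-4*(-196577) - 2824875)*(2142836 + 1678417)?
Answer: -7789880264451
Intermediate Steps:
(-4*(-196577) - 2824875)*(2142836 + 1678417) = (786308 - 2824875)*3821253 = -2038567*3821253 = -7789880264451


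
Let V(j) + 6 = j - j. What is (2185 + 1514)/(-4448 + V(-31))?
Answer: -3699/4454 ≈ -0.83049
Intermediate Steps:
V(j) = -6 (V(j) = -6 + (j - j) = -6 + 0 = -6)
(2185 + 1514)/(-4448 + V(-31)) = (2185 + 1514)/(-4448 - 6) = 3699/(-4454) = 3699*(-1/4454) = -3699/4454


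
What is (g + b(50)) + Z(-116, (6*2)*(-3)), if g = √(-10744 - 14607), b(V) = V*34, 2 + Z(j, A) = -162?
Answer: 1536 + I*√25351 ≈ 1536.0 + 159.22*I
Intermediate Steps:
Z(j, A) = -164 (Z(j, A) = -2 - 162 = -164)
b(V) = 34*V
g = I*√25351 (g = √(-25351) = I*√25351 ≈ 159.22*I)
(g + b(50)) + Z(-116, (6*2)*(-3)) = (I*√25351 + 34*50) - 164 = (I*√25351 + 1700) - 164 = (1700 + I*√25351) - 164 = 1536 + I*√25351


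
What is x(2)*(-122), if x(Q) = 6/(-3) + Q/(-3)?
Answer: 976/3 ≈ 325.33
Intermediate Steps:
x(Q) = -2 - Q/3 (x(Q) = 6*(-1/3) + Q*(-1/3) = -2 - Q/3)
x(2)*(-122) = (-2 - 1/3*2)*(-122) = (-2 - 2/3)*(-122) = -8/3*(-122) = 976/3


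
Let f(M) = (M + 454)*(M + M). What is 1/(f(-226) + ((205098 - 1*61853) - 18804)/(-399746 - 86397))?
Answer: -486143/50100077449 ≈ -9.7034e-6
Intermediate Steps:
f(M) = 2*M*(454 + M) (f(M) = (454 + M)*(2*M) = 2*M*(454 + M))
1/(f(-226) + ((205098 - 1*61853) - 18804)/(-399746 - 86397)) = 1/(2*(-226)*(454 - 226) + ((205098 - 1*61853) - 18804)/(-399746 - 86397)) = 1/(2*(-226)*228 + ((205098 - 61853) - 18804)/(-486143)) = 1/(-103056 + (143245 - 18804)*(-1/486143)) = 1/(-103056 + 124441*(-1/486143)) = 1/(-103056 - 124441/486143) = 1/(-50100077449/486143) = -486143/50100077449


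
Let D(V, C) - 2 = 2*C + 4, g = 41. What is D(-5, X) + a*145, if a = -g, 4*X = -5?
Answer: -11883/2 ≈ -5941.5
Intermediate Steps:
X = -5/4 (X = (¼)*(-5) = -5/4 ≈ -1.2500)
D(V, C) = 6 + 2*C (D(V, C) = 2 + (2*C + 4) = 2 + (4 + 2*C) = 6 + 2*C)
a = -41 (a = -1*41 = -41)
D(-5, X) + a*145 = (6 + 2*(-5/4)) - 41*145 = (6 - 5/2) - 5945 = 7/2 - 5945 = -11883/2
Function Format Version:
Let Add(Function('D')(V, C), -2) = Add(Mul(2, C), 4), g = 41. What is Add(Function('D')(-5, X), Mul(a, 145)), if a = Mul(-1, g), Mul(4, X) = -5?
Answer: Rational(-11883, 2) ≈ -5941.5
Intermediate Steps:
X = Rational(-5, 4) (X = Mul(Rational(1, 4), -5) = Rational(-5, 4) ≈ -1.2500)
Function('D')(V, C) = Add(6, Mul(2, C)) (Function('D')(V, C) = Add(2, Add(Mul(2, C), 4)) = Add(2, Add(4, Mul(2, C))) = Add(6, Mul(2, C)))
a = -41 (a = Mul(-1, 41) = -41)
Add(Function('D')(-5, X), Mul(a, 145)) = Add(Add(6, Mul(2, Rational(-5, 4))), Mul(-41, 145)) = Add(Add(6, Rational(-5, 2)), -5945) = Add(Rational(7, 2), -5945) = Rational(-11883, 2)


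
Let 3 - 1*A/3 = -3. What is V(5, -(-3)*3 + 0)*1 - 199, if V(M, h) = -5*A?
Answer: -289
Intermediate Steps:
A = 18 (A = 9 - 3*(-3) = 9 + 9 = 18)
V(M, h) = -90 (V(M, h) = -5*18 = -90)
V(5, -(-3)*3 + 0)*1 - 199 = -90*1 - 199 = -90 - 199 = -289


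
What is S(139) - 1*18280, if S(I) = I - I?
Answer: -18280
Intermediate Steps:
S(I) = 0
S(139) - 1*18280 = 0 - 1*18280 = 0 - 18280 = -18280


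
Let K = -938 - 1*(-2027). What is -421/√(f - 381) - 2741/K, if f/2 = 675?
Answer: -2741/1089 - 421*√969/969 ≈ -16.041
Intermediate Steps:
f = 1350 (f = 2*675 = 1350)
K = 1089 (K = -938 + 2027 = 1089)
-421/√(f - 381) - 2741/K = -421/√(1350 - 381) - 2741/1089 = -421*√969/969 - 2741*1/1089 = -421*√969/969 - 2741/1089 = -2741/1089 - 421*√969/969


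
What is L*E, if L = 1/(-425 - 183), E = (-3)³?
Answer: 27/608 ≈ 0.044408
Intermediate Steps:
E = -27
L = -1/608 (L = 1/(-608) = -1/608 ≈ -0.0016447)
L*E = -1/608*(-27) = 27/608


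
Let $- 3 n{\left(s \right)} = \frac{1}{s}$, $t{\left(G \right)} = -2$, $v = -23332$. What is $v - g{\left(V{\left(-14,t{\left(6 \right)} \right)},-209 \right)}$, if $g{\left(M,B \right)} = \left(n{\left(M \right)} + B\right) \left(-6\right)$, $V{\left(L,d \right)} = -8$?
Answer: $- \frac{98343}{4} \approx -24586.0$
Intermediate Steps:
$n{\left(s \right)} = - \frac{1}{3 s}$
$g{\left(M,B \right)} = - 6 B + \frac{2}{M}$ ($g{\left(M,B \right)} = \left(- \frac{1}{3 M} + B\right) \left(-6\right) = \left(B - \frac{1}{3 M}\right) \left(-6\right) = - 6 B + \frac{2}{M}$)
$v - g{\left(V{\left(-14,t{\left(6 \right)} \right)},-209 \right)} = -23332 - \left(\left(-6\right) \left(-209\right) + \frac{2}{-8}\right) = -23332 - \left(1254 + 2 \left(- \frac{1}{8}\right)\right) = -23332 - \left(1254 - \frac{1}{4}\right) = -23332 - \frac{5015}{4} = - \frac{98343}{4}$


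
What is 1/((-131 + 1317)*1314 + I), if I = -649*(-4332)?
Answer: 1/4369872 ≈ 2.2884e-7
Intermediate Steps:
I = 2811468
1/((-131 + 1317)*1314 + I) = 1/((-131 + 1317)*1314 + 2811468) = 1/(1186*1314 + 2811468) = 1/(1558404 + 2811468) = 1/4369872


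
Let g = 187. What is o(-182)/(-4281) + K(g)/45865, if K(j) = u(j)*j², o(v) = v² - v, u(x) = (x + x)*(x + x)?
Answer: 6979409932158/65449355 ≈ 1.0664e+5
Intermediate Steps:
u(x) = 4*x² (u(x) = (2*x)*(2*x) = 4*x²)
K(j) = 4*j⁴ (K(j) = (4*j²)*j² = 4*j⁴)
o(-182)/(-4281) + K(g)/45865 = -182*(-1 - 182)/(-4281) + (4*187⁴)/45865 = -182*(-183)*(-1/4281) + (4*1222830961)*(1/45865) = 33306*(-1/4281) + 4891323844*(1/45865) = -11102/1427 + 4891323844/45865 = 6979409932158/65449355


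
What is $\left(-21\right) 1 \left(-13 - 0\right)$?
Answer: $273$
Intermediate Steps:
$\left(-21\right) 1 \left(-13 - 0\right) = - 21 \left(-13 + 0\right) = \left(-21\right) \left(-13\right) = 273$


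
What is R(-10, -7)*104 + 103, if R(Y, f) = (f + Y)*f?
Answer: 12479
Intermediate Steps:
R(Y, f) = f*(Y + f) (R(Y, f) = (Y + f)*f = f*(Y + f))
R(-10, -7)*104 + 103 = -7*(-10 - 7)*104 + 103 = -7*(-17)*104 + 103 = 119*104 + 103 = 12376 + 103 = 12479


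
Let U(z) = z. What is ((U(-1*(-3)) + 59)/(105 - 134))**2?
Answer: 3844/841 ≈ 4.5707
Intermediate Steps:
((U(-1*(-3)) + 59)/(105 - 134))**2 = ((-1*(-3) + 59)/(105 - 134))**2 = ((3 + 59)/(-29))**2 = (62*(-1/29))**2 = (-62/29)**2 = 3844/841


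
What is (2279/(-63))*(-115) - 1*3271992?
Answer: -205873411/63 ≈ -3.2678e+6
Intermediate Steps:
(2279/(-63))*(-115) - 1*3271992 = (2279*(-1/63))*(-115) - 3271992 = -2279/63*(-115) - 3271992 = 262085/63 - 3271992 = -205873411/63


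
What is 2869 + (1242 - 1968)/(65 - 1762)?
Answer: 4869419/1697 ≈ 2869.4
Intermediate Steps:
2869 + (1242 - 1968)/(65 - 1762) = 2869 - 726/(-1697) = 2869 - 726*(-1/1697) = 2869 + 726/1697 = 4869419/1697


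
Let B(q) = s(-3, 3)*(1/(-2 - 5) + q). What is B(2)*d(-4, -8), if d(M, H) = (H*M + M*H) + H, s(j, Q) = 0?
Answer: 0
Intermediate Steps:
B(q) = 0 (B(q) = 0*(1/(-2 - 5) + q) = 0*(1/(-7) + q) = 0*(-⅐ + q) = 0)
d(M, H) = H + 2*H*M (d(M, H) = (H*M + H*M) + H = 2*H*M + H = H + 2*H*M)
B(2)*d(-4, -8) = 0*(-8*(1 + 2*(-4))) = 0*(-8*(1 - 8)) = 0*(-8*(-7)) = 0*56 = 0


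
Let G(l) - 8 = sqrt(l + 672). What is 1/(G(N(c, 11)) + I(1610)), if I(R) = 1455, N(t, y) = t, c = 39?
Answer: 1463/2139658 - 3*sqrt(79)/2139658 ≈ 0.00067129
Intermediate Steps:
G(l) = 8 + sqrt(672 + l) (G(l) = 8 + sqrt(l + 672) = 8 + sqrt(672 + l))
1/(G(N(c, 11)) + I(1610)) = 1/((8 + sqrt(672 + 39)) + 1455) = 1/((8 + sqrt(711)) + 1455) = 1/((8 + 3*sqrt(79)) + 1455) = 1/(1463 + 3*sqrt(79))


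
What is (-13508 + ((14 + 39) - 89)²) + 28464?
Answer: 16252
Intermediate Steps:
(-13508 + ((14 + 39) - 89)²) + 28464 = (-13508 + (53 - 89)²) + 28464 = (-13508 + (-36)²) + 28464 = (-13508 + 1296) + 28464 = -12212 + 28464 = 16252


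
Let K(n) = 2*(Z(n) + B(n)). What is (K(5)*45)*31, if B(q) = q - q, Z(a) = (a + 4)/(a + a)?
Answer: 2511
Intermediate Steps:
Z(a) = (4 + a)/(2*a) (Z(a) = (4 + a)/((2*a)) = (4 + a)*(1/(2*a)) = (4 + a)/(2*a))
B(q) = 0
K(n) = (4 + n)/n (K(n) = 2*((4 + n)/(2*n) + 0) = 2*((4 + n)/(2*n)) = (4 + n)/n)
(K(5)*45)*31 = (((4 + 5)/5)*45)*31 = (((1/5)*9)*45)*31 = ((9/5)*45)*31 = 81*31 = 2511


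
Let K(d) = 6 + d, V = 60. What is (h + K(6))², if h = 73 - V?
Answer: 625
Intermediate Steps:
h = 13 (h = 73 - 1*60 = 73 - 60 = 13)
(h + K(6))² = (13 + (6 + 6))² = (13 + 12)² = 25² = 625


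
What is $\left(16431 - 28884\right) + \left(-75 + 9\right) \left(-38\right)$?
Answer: $-9945$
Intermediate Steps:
$\left(16431 - 28884\right) + \left(-75 + 9\right) \left(-38\right) = -12453 - -2508 = -12453 + 2508 = -9945$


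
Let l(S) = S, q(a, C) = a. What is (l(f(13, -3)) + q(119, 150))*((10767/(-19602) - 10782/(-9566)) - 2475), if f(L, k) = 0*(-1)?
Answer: -9202382257817/31252122 ≈ -2.9446e+5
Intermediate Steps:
f(L, k) = 0
(l(f(13, -3)) + q(119, 150))*((10767/(-19602) - 10782/(-9566)) - 2475) = (0 + 119)*((10767/(-19602) - 10782/(-9566)) - 2475) = 119*((10767*(-1/19602) - 10782*(-1/9566)) - 2475) = 119*((-3589/6534 + 5391/4783) - 2475) = 119*(18058607/31252122 - 2475) = 119*(-77330943343/31252122) = -9202382257817/31252122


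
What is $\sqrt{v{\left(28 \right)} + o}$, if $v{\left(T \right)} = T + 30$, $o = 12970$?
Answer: $2 \sqrt{3257} \approx 114.14$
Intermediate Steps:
$v{\left(T \right)} = 30 + T$
$\sqrt{v{\left(28 \right)} + o} = \sqrt{\left(30 + 28\right) + 12970} = \sqrt{58 + 12970} = \sqrt{13028} = 2 \sqrt{3257}$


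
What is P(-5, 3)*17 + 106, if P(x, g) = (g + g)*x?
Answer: -404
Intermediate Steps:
P(x, g) = 2*g*x (P(x, g) = (2*g)*x = 2*g*x)
P(-5, 3)*17 + 106 = (2*3*(-5))*17 + 106 = -30*17 + 106 = -510 + 106 = -404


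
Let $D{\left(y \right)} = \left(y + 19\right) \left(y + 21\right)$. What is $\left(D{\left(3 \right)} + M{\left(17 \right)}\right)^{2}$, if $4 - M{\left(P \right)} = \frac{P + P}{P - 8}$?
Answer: $\frac{22600516}{81} \approx 2.7902 \cdot 10^{5}$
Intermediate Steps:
$D{\left(y \right)} = \left(19 + y\right) \left(21 + y\right)$
$M{\left(P \right)} = 4 - \frac{2 P}{-8 + P}$ ($M{\left(P \right)} = 4 - \frac{P + P}{P - 8} = 4 - \frac{2 P}{-8 + P}$)
$\left(D{\left(3 \right)} + M{\left(17 \right)}\right)^{2} = \left(\left(399 + 3^{2} + 40 \cdot 3\right) + \frac{2 \left(-16 + 17\right)}{-8 + 17}\right)^{2} = \left(\left(399 + 9 + 120\right) + 2 \cdot \frac{1}{9} \cdot 1\right)^{2} = \left(528 + 2 \cdot \frac{1}{9} \cdot 1\right)^{2} = \left(528 + \frac{2}{9}\right)^{2} = \left(\frac{4754}{9}\right)^{2} = \frac{22600516}{81}$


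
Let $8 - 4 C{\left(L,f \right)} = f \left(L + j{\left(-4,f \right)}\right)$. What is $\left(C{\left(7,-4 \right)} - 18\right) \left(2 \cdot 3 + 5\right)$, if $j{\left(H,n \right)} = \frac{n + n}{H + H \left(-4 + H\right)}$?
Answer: $- \frac{715}{7} \approx -102.14$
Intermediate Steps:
$j{\left(H,n \right)} = \frac{2 n}{H + H \left(-4 + H\right)}$
$C{\left(L,f \right)} = 2 - \frac{f \left(L + \frac{f}{14}\right)}{4}$ ($C{\left(L,f \right)} = 2 - \frac{f \left(L + \frac{2 f}{\left(-4\right) \left(-3 - 4\right)}\right)}{4} = 2 - \frac{f \left(L + 2 f \left(- \frac{1}{4}\right) \frac{1}{-7}\right)}{4} = 2 - \frac{f \left(L + 2 f \left(- \frac{1}{4}\right) \left(- \frac{1}{7}\right)\right)}{4} = 2 - \frac{f \left(L + \frac{f}{14}\right)}{4}$)
$\left(C{\left(7,-4 \right)} - 18\right) \left(2 \cdot 3 + 5\right) = \left(\left(2 - \frac{\left(-4\right)^{2}}{56} - \frac{7}{4} \left(-4\right)\right) - 18\right) \left(2 \cdot 3 + 5\right) = \left(\left(2 - \frac{2}{7} + 7\right) - 18\right) \left(6 + 5\right) = \left(\left(2 - \frac{2}{7} + 7\right) - 18\right) 11 = \left(\frac{61}{7} - 18\right) 11 = \left(- \frac{65}{7}\right) 11 = - \frac{715}{7}$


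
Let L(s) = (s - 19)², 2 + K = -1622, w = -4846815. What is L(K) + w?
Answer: -2147366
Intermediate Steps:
K = -1624 (K = -2 - 1622 = -1624)
L(s) = (-19 + s)²
L(K) + w = (-19 - 1624)² - 4846815 = (-1643)² - 4846815 = 2699449 - 4846815 = -2147366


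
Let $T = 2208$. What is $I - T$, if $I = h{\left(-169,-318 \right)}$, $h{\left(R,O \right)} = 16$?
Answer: $-2192$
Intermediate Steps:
$I = 16$
$I - T = 16 - 2208 = -2192$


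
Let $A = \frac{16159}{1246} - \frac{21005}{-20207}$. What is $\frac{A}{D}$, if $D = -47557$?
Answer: $- \frac{352697143}{1197386436554} \approx -0.00029456$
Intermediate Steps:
$A = \frac{352697143}{25177922}$ ($A = 16159 \cdot \frac{1}{1246} - - \frac{21005}{20207} = \frac{16159}{1246} + \frac{21005}{20207} = \frac{352697143}{25177922} \approx 14.008$)
$\frac{A}{D} = \frac{352697143}{25177922 \left(-47557\right)} = \frac{352697143}{25177922} \left(- \frac{1}{47557}\right) = - \frac{352697143}{1197386436554}$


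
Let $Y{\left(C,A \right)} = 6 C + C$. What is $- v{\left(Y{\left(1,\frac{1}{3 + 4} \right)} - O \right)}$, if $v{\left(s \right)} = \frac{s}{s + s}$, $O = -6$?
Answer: $- \frac{1}{2} \approx -0.5$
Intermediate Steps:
$Y{\left(C,A \right)} = 7 C$
$v{\left(s \right)} = \frac{1}{2}$ ($v{\left(s \right)} = \frac{s}{2 s} = s \frac{1}{2 s} = \frac{1}{2}$)
$- v{\left(Y{\left(1,\frac{1}{3 + 4} \right)} - O \right)} = \left(-1\right) \frac{1}{2} = - \frac{1}{2}$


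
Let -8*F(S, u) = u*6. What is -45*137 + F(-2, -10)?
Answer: -12315/2 ≈ -6157.5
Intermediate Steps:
F(S, u) = -3*u/4 (F(S, u) = -u*6/8 = -3*u/4)
-45*137 + F(-2, -10) = -45*137 - ¾*(-10) = -6165 + 15/2 = -12315/2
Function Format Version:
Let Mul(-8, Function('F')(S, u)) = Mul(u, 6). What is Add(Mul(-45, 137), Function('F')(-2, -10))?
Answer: Rational(-12315, 2) ≈ -6157.5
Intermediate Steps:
Function('F')(S, u) = Mul(Rational(-3, 4), u) (Function('F')(S, u) = Mul(Rational(-1, 8), Mul(u, 6)) = Mul(Rational(-1, 8), Mul(6, u)) = Mul(Rational(-3, 4), u))
Add(Mul(-45, 137), Function('F')(-2, -10)) = Add(Mul(-45, 137), Mul(Rational(-3, 4), -10)) = Add(-6165, Rational(15, 2)) = Rational(-12315, 2)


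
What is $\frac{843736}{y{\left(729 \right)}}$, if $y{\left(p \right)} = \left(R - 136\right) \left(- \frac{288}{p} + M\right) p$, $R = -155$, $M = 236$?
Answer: $- \frac{210934}{12495249} \approx -0.016881$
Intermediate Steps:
$y{\left(p \right)} = p \left(-68676 + \frac{83808}{p}\right)$ ($y{\left(p \right)} = \left(-155 - 136\right) \left(- \frac{288}{p} + 236\right) p = - 291 \left(236 - \frac{288}{p}\right) p = \left(-68676 + \frac{83808}{p}\right) p = p \left(-68676 + \frac{83808}{p}\right)$)
$\frac{843736}{y{\left(729 \right)}} = \frac{843736}{83808 - 50064804} = \frac{843736}{-49980996} = 843736 \left(- \frac{1}{49980996}\right) = - \frac{210934}{12495249}$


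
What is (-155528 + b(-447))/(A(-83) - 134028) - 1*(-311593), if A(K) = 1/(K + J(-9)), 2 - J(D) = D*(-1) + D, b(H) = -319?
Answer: 3382750050124/10856269 ≈ 3.1159e+5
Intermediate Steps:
J(D) = 2 (J(D) = 2 - (D*(-1) + D) = 2 - (-D + D) = 2 - 1*0 = 2 + 0 = 2)
A(K) = 1/(2 + K) (A(K) = 1/(K + 2) = 1/(2 + K))
(-155528 + b(-447))/(A(-83) - 134028) - 1*(-311593) = (-155528 - 319)/(1/(2 - 83) - 134028) - 1*(-311593) = -155847/(1/(-81) - 134028) + 311593 = -155847/(-1/81 - 134028) + 311593 = -155847/(-10856269/81) + 311593 = -155847*(-81/10856269) + 311593 = 12623607/10856269 + 311593 = 3382750050124/10856269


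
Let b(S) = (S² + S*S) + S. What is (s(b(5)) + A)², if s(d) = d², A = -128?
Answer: 8392609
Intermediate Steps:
b(S) = S + 2*S² (b(S) = (S² + S²) + S = 2*S² + S = S + 2*S²)
(s(b(5)) + A)² = ((5*(1 + 2*5))² - 128)² = ((5*(1 + 10))² - 128)² = ((5*11)² - 128)² = (55² - 128)² = (3025 - 128)² = 2897² = 8392609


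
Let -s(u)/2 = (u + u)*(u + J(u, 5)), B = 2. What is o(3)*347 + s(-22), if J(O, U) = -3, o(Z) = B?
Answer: -1506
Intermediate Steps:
o(Z) = 2
s(u) = -4*u*(-3 + u) (s(u) = -2*(u + u)*(u - 3) = -2*2*u*(-3 + u) = -4*u*(-3 + u))
o(3)*347 + s(-22) = 2*347 + 4*(-22)*(3 - 1*(-22)) = 694 + 4*(-22)*(3 + 22) = 694 + 4*(-22)*25 = 694 - 2200 = -1506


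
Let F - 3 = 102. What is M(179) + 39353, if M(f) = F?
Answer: 39458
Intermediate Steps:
F = 105 (F = 3 + 102 = 105)
M(f) = 105
M(179) + 39353 = 105 + 39353 = 39458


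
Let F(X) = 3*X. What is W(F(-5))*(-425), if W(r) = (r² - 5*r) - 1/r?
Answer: -382585/3 ≈ -1.2753e+5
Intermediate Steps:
W(r) = r² - 1/r - 5*r
W(F(-5))*(-425) = ((-1 + (3*(-5))²*(-5 + 3*(-5)))/((3*(-5))))*(-425) = ((-1 + (-15)²*(-5 - 15))/(-15))*(-425) = -(-1 + 225*(-20))/15*(-425) = -(-1 - 4500)/15*(-425) = -1/15*(-4501)*(-425) = (4501/15)*(-425) = -382585/3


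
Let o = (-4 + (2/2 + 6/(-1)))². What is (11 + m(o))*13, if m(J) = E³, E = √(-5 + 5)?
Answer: 143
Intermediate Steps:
E = 0 (E = √0 = 0)
o = 81 (o = (-4 + (2*(½) + 6*(-1)))² = (-4 + (1 - 6))² = (-4 - 5)² = (-9)² = 81)
m(J) = 0 (m(J) = 0³ = 0)
(11 + m(o))*13 = (11 + 0)*13 = 11*13 = 143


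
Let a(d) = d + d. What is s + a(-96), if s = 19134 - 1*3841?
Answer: 15101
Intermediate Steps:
a(d) = 2*d
s = 15293 (s = 19134 - 3841 = 15293)
s + a(-96) = 15293 + 2*(-96) = 15293 - 192 = 15101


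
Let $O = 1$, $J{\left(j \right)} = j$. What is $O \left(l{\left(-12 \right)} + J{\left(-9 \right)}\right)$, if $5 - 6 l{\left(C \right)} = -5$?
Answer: $- \frac{22}{3} \approx -7.3333$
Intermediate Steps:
$l{\left(C \right)} = \frac{5}{3}$ ($l{\left(C \right)} = \frac{5}{6} - - \frac{5}{6} = \frac{5}{6} + \frac{5}{6} = \frac{5}{3}$)
$O \left(l{\left(-12 \right)} + J{\left(-9 \right)}\right) = 1 \left(\frac{5}{3} - 9\right) = 1 \left(- \frac{22}{3}\right) = - \frac{22}{3}$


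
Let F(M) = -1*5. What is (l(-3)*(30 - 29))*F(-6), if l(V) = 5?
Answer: -25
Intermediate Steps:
F(M) = -5
(l(-3)*(30 - 29))*F(-6) = (5*(30 - 29))*(-5) = (5*1)*(-5) = 5*(-5) = -25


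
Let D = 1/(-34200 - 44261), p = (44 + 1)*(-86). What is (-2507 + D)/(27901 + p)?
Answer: -196701728/1885496291 ≈ -0.10432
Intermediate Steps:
p = -3870 (p = 45*(-86) = -3870)
D = -1/78461 (D = 1/(-78461) = -1/78461 ≈ -1.2745e-5)
(-2507 + D)/(27901 + p) = (-2507 - 1/78461)/(27901 - 3870) = -196701728/78461/24031 = -196701728/78461*1/24031 = -196701728/1885496291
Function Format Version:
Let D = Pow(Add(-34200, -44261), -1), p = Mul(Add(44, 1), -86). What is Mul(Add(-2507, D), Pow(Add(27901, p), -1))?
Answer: Rational(-196701728, 1885496291) ≈ -0.10432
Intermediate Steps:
p = -3870 (p = Mul(45, -86) = -3870)
D = Rational(-1, 78461) (D = Pow(-78461, -1) = Rational(-1, 78461) ≈ -1.2745e-5)
Mul(Add(-2507, D), Pow(Add(27901, p), -1)) = Mul(Add(-2507, Rational(-1, 78461)), Pow(Add(27901, -3870), -1)) = Mul(Rational(-196701728, 78461), Pow(24031, -1)) = Mul(Rational(-196701728, 78461), Rational(1, 24031)) = Rational(-196701728, 1885496291)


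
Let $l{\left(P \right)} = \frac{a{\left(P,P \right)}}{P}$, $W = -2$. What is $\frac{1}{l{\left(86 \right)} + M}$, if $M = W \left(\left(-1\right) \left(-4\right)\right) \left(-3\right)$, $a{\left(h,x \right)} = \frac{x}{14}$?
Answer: $\frac{14}{337} \approx 0.041543$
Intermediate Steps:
$a{\left(h,x \right)} = \frac{x}{14}$ ($a{\left(h,x \right)} = x \frac{1}{14} = \frac{x}{14}$)
$M = 24$ ($M = - 2 \left(\left(-1\right) \left(-4\right)\right) \left(-3\right) = \left(-2\right) 4 \left(-3\right) = \left(-8\right) \left(-3\right) = 24$)
$l{\left(P \right)} = \frac{1}{14}$ ($l{\left(P \right)} = \frac{\frac{1}{14} P}{P} = \frac{1}{14}$)
$\frac{1}{l{\left(86 \right)} + M} = \frac{1}{\frac{1}{14} + 24} = \frac{1}{\frac{337}{14}} = \frac{14}{337}$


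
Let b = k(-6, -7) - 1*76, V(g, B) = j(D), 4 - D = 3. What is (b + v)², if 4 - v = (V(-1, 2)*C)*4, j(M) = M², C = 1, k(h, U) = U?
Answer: 6889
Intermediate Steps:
D = 1 (D = 4 - 1*3 = 4 - 3 = 1)
V(g, B) = 1 (V(g, B) = 1² = 1)
v = 0 (v = 4 - 1*1*4 = 4 - 4 = 0)
b = -83 (b = -7 - 1*76 = -7 - 76 = -83)
(b + v)² = (-83 + 0)² = (-83)² = 6889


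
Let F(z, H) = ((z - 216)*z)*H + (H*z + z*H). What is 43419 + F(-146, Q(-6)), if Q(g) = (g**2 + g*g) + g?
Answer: 3512379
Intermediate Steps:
Q(g) = g + 2*g**2 (Q(g) = (g**2 + g**2) + g = 2*g**2 + g = g + 2*g**2)
F(z, H) = 2*H*z + H*z*(-216 + z) (F(z, H) = ((-216 + z)*z)*H + (H*z + H*z) = (z*(-216 + z))*H + 2*H*z = H*z*(-216 + z) + 2*H*z = 2*H*z + H*z*(-216 + z))
43419 + F(-146, Q(-6)) = 43419 - 6*(1 + 2*(-6))*(-146)*(-214 - 146) = 43419 - 6*(1 - 12)*(-146)*(-360) = 43419 - 6*(-11)*(-146)*(-360) = 43419 + 66*(-146)*(-360) = 43419 + 3468960 = 3512379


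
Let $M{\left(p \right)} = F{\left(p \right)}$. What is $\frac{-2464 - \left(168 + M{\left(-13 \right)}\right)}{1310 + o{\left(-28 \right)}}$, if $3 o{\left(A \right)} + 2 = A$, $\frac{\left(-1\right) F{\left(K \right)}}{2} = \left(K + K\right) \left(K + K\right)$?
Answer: $- \frac{64}{65} \approx -0.98462$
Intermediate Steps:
$F{\left(K \right)} = - 8 K^{2}$ ($F{\left(K \right)} = - 2 \left(K + K\right) \left(K + K\right) = - 2 \cdot 2 K 2 K = - 2 \cdot 4 K^{2} = - 8 K^{2}$)
$M{\left(p \right)} = - 8 p^{2}$
$o{\left(A \right)} = - \frac{2}{3} + \frac{A}{3}$
$\frac{-2464 - \left(168 + M{\left(-13 \right)}\right)}{1310 + o{\left(-28 \right)}} = \frac{-2464 - \left(168 - 8 \left(-13\right)^{2}\right)}{1310 + \left(- \frac{2}{3} + \frac{1}{3} \left(-28\right)\right)} = \frac{-2464 + \left(\left(-489 + 321\right) - \left(-8\right) 169\right)}{1310 - 10} = \frac{-2464 - -1184}{1310 - 10} = \frac{-2464 + \left(-168 + 1352\right)}{1300} = \left(-2464 + 1184\right) \frac{1}{1300} = \left(-1280\right) \frac{1}{1300} = - \frac{64}{65}$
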